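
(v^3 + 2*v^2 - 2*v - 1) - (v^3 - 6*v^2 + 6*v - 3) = 8*v^2 - 8*v + 2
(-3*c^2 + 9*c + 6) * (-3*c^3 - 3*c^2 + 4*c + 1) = 9*c^5 - 18*c^4 - 57*c^3 + 15*c^2 + 33*c + 6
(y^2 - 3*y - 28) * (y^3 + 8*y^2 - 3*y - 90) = y^5 + 5*y^4 - 55*y^3 - 305*y^2 + 354*y + 2520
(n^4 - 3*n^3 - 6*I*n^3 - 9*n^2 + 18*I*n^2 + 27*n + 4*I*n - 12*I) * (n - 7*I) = n^5 - 3*n^4 - 13*I*n^4 - 51*n^3 + 39*I*n^3 + 153*n^2 + 67*I*n^2 + 28*n - 201*I*n - 84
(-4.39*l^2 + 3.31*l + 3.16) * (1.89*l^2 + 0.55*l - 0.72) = -8.2971*l^4 + 3.8414*l^3 + 10.9537*l^2 - 0.6452*l - 2.2752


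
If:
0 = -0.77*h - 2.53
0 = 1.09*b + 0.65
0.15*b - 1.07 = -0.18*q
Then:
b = -0.60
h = -3.29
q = 6.44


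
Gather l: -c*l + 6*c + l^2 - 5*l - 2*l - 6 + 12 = 6*c + l^2 + l*(-c - 7) + 6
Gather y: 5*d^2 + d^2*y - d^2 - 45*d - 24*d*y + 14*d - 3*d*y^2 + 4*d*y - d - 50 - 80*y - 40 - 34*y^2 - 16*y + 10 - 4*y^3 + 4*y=4*d^2 - 32*d - 4*y^3 + y^2*(-3*d - 34) + y*(d^2 - 20*d - 92) - 80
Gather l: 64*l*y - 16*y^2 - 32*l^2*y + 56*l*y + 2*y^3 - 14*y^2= -32*l^2*y + 120*l*y + 2*y^3 - 30*y^2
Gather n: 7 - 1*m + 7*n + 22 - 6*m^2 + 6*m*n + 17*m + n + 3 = -6*m^2 + 16*m + n*(6*m + 8) + 32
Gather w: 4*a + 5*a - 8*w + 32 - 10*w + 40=9*a - 18*w + 72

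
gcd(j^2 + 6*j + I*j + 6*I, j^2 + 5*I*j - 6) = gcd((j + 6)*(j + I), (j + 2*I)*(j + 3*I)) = 1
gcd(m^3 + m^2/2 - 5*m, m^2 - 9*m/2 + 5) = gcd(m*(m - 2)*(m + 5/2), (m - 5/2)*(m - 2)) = m - 2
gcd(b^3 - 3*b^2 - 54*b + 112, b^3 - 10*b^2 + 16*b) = b^2 - 10*b + 16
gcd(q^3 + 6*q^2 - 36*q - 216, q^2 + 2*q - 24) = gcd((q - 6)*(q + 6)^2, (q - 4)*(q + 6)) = q + 6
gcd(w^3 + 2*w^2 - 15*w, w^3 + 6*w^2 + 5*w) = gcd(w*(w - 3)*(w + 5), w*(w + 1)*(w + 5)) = w^2 + 5*w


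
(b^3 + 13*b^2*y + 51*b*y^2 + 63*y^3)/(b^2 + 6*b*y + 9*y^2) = b + 7*y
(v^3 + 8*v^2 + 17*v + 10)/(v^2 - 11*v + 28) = (v^3 + 8*v^2 + 17*v + 10)/(v^2 - 11*v + 28)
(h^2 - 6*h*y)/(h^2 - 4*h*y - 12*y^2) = h/(h + 2*y)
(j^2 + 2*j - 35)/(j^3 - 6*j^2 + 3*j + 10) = (j + 7)/(j^2 - j - 2)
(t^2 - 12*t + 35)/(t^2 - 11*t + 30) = (t - 7)/(t - 6)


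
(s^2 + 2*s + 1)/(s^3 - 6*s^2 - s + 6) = (s + 1)/(s^2 - 7*s + 6)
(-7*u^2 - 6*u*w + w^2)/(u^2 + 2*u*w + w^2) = (-7*u + w)/(u + w)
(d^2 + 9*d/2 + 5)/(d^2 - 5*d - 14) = (d + 5/2)/(d - 7)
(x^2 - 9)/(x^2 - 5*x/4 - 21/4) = 4*(x + 3)/(4*x + 7)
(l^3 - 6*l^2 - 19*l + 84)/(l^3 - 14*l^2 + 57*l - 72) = (l^2 - 3*l - 28)/(l^2 - 11*l + 24)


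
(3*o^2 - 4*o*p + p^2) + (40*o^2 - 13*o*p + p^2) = 43*o^2 - 17*o*p + 2*p^2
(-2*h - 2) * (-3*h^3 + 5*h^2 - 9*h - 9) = 6*h^4 - 4*h^3 + 8*h^2 + 36*h + 18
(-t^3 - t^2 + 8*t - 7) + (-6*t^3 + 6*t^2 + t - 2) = -7*t^3 + 5*t^2 + 9*t - 9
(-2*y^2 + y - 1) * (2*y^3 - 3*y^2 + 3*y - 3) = -4*y^5 + 8*y^4 - 11*y^3 + 12*y^2 - 6*y + 3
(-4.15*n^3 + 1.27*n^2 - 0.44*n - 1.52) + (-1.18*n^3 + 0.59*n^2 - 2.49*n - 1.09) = -5.33*n^3 + 1.86*n^2 - 2.93*n - 2.61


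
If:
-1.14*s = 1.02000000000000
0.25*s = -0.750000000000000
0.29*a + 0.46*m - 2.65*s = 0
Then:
No Solution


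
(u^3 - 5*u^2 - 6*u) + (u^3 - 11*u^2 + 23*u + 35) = 2*u^3 - 16*u^2 + 17*u + 35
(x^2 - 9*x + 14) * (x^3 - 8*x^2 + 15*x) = x^5 - 17*x^4 + 101*x^3 - 247*x^2 + 210*x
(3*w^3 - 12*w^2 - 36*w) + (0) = 3*w^3 - 12*w^2 - 36*w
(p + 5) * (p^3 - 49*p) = p^4 + 5*p^3 - 49*p^2 - 245*p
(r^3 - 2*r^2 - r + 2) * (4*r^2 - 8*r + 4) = 4*r^5 - 16*r^4 + 16*r^3 + 8*r^2 - 20*r + 8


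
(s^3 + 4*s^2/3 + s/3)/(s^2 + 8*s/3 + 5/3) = s*(3*s + 1)/(3*s + 5)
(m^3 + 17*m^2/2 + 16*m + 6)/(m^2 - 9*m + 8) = (m^3 + 17*m^2/2 + 16*m + 6)/(m^2 - 9*m + 8)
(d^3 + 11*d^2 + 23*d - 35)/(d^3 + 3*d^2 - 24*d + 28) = (d^2 + 4*d - 5)/(d^2 - 4*d + 4)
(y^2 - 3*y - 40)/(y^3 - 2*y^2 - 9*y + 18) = (y^2 - 3*y - 40)/(y^3 - 2*y^2 - 9*y + 18)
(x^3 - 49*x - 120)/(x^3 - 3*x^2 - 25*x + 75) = (x^2 - 5*x - 24)/(x^2 - 8*x + 15)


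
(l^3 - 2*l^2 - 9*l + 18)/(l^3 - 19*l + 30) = (l + 3)/(l + 5)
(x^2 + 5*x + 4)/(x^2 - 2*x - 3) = (x + 4)/(x - 3)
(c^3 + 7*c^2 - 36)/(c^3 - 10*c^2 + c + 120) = (c^2 + 4*c - 12)/(c^2 - 13*c + 40)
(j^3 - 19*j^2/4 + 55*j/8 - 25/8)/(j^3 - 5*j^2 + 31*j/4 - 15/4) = (4*j - 5)/(2*(2*j - 3))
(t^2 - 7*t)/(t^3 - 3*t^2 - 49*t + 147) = t/(t^2 + 4*t - 21)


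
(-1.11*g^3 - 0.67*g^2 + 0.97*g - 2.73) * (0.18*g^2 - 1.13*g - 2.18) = -0.1998*g^5 + 1.1337*g^4 + 3.3515*g^3 - 0.1269*g^2 + 0.970299999999999*g + 5.9514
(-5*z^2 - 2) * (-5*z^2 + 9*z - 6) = 25*z^4 - 45*z^3 + 40*z^2 - 18*z + 12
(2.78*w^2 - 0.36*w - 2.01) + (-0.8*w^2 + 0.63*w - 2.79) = 1.98*w^2 + 0.27*w - 4.8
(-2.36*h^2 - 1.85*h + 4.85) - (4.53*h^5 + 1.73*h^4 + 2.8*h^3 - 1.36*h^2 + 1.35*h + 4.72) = -4.53*h^5 - 1.73*h^4 - 2.8*h^3 - 1.0*h^2 - 3.2*h + 0.13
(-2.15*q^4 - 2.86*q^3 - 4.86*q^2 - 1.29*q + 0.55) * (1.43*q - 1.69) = -3.0745*q^5 - 0.4563*q^4 - 2.1164*q^3 + 6.3687*q^2 + 2.9666*q - 0.9295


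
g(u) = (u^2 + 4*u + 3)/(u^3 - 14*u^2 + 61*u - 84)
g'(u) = (2*u + 4)/(u^3 - 14*u^2 + 61*u - 84) + (-3*u^2 + 28*u - 61)*(u^2 + 4*u + 3)/(u^3 - 14*u^2 + 61*u - 84)^2 = (-u^4 - 8*u^3 + 108*u^2 - 84*u - 519)/(u^6 - 28*u^5 + 318*u^4 - 1876*u^3 + 6073*u^2 - 10248*u + 7056)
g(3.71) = 46.65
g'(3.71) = 126.21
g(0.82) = -0.16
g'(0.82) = -0.28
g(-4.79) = -0.01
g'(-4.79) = 0.00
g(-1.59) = 0.00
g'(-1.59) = -0.00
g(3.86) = 88.19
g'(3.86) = 586.45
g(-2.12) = 0.00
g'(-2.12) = 0.00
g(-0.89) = -0.00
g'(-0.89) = -0.02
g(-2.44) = 0.00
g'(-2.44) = 0.00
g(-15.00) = -0.02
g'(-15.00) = 0.00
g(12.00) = 0.54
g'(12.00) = -0.16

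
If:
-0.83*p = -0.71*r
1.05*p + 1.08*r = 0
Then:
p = 0.00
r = 0.00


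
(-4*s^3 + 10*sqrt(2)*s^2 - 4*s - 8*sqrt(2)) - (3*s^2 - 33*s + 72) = -4*s^3 - 3*s^2 + 10*sqrt(2)*s^2 + 29*s - 72 - 8*sqrt(2)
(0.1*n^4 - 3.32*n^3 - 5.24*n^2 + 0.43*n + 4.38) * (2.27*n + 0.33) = 0.227*n^5 - 7.5034*n^4 - 12.9904*n^3 - 0.7531*n^2 + 10.0845*n + 1.4454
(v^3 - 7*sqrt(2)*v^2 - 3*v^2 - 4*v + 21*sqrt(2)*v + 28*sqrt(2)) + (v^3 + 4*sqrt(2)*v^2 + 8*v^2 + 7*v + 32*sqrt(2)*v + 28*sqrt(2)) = 2*v^3 - 3*sqrt(2)*v^2 + 5*v^2 + 3*v + 53*sqrt(2)*v + 56*sqrt(2)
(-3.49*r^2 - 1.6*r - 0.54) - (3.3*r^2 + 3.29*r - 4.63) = -6.79*r^2 - 4.89*r + 4.09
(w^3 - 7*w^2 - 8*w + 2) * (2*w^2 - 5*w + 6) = 2*w^5 - 19*w^4 + 25*w^3 + 2*w^2 - 58*w + 12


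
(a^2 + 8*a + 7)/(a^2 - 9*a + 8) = (a^2 + 8*a + 7)/(a^2 - 9*a + 8)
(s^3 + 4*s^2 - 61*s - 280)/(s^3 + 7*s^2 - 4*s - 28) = (s^2 - 3*s - 40)/(s^2 - 4)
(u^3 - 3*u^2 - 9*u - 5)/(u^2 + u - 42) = (u^3 - 3*u^2 - 9*u - 5)/(u^2 + u - 42)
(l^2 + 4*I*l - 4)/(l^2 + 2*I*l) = (l + 2*I)/l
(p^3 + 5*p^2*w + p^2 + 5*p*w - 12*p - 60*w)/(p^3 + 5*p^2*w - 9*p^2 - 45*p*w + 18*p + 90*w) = (p + 4)/(p - 6)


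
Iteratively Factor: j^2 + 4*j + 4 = (j + 2)*(j + 2)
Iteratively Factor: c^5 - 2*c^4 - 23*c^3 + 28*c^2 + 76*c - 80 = (c - 5)*(c^4 + 3*c^3 - 8*c^2 - 12*c + 16) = (c - 5)*(c + 4)*(c^3 - c^2 - 4*c + 4) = (c - 5)*(c + 2)*(c + 4)*(c^2 - 3*c + 2) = (c - 5)*(c - 2)*(c + 2)*(c + 4)*(c - 1)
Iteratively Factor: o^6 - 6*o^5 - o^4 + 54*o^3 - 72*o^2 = (o)*(o^5 - 6*o^4 - o^3 + 54*o^2 - 72*o) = o*(o + 3)*(o^4 - 9*o^3 + 26*o^2 - 24*o) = o*(o - 2)*(o + 3)*(o^3 - 7*o^2 + 12*o) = o^2*(o - 2)*(o + 3)*(o^2 - 7*o + 12) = o^2*(o - 3)*(o - 2)*(o + 3)*(o - 4)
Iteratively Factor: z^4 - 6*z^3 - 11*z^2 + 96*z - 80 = (z - 4)*(z^3 - 2*z^2 - 19*z + 20) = (z - 5)*(z - 4)*(z^2 + 3*z - 4) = (z - 5)*(z - 4)*(z + 4)*(z - 1)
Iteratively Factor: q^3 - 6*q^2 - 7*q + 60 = (q - 5)*(q^2 - q - 12) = (q - 5)*(q + 3)*(q - 4)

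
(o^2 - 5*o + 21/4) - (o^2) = 21/4 - 5*o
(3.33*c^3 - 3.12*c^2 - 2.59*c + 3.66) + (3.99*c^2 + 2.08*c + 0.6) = 3.33*c^3 + 0.87*c^2 - 0.51*c + 4.26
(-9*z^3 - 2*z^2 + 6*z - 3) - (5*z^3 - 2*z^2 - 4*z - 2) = -14*z^3 + 10*z - 1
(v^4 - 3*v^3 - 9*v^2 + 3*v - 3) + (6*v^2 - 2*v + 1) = v^4 - 3*v^3 - 3*v^2 + v - 2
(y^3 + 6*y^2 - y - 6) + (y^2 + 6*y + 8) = y^3 + 7*y^2 + 5*y + 2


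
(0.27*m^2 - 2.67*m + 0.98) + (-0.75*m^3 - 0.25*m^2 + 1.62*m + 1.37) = -0.75*m^3 + 0.02*m^2 - 1.05*m + 2.35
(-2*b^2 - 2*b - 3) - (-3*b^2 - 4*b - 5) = b^2 + 2*b + 2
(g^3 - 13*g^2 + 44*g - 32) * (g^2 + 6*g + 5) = g^5 - 7*g^4 - 29*g^3 + 167*g^2 + 28*g - 160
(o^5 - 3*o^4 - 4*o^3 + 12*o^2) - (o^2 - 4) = o^5 - 3*o^4 - 4*o^3 + 11*o^2 + 4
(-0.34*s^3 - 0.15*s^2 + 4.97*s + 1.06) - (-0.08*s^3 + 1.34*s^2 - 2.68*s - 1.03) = -0.26*s^3 - 1.49*s^2 + 7.65*s + 2.09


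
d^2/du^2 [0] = 0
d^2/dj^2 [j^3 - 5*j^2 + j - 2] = 6*j - 10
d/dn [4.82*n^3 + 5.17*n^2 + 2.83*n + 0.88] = 14.46*n^2 + 10.34*n + 2.83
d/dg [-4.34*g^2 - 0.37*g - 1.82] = -8.68*g - 0.37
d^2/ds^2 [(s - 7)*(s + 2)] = 2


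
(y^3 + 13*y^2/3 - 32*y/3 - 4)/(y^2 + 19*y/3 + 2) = y - 2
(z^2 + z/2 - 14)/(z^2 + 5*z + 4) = (z - 7/2)/(z + 1)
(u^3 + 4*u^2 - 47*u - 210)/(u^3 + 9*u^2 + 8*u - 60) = (u - 7)/(u - 2)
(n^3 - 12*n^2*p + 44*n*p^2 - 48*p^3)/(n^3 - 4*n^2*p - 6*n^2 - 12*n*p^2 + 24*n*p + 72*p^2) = (n^2 - 6*n*p + 8*p^2)/(n^2 + 2*n*p - 6*n - 12*p)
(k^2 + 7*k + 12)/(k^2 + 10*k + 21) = (k + 4)/(k + 7)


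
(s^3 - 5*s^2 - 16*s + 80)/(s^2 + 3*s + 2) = (s^3 - 5*s^2 - 16*s + 80)/(s^2 + 3*s + 2)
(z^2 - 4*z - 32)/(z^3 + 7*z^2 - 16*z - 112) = (z - 8)/(z^2 + 3*z - 28)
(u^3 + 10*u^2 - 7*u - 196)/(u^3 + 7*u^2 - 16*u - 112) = (u + 7)/(u + 4)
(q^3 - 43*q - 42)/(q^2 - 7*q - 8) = (q^2 - q - 42)/(q - 8)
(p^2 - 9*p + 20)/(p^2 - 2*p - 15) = (p - 4)/(p + 3)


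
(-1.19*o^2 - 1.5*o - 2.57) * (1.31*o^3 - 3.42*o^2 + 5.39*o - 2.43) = -1.5589*o^5 + 2.1048*o^4 - 4.6508*o^3 + 3.5961*o^2 - 10.2073*o + 6.2451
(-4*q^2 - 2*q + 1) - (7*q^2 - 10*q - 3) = -11*q^2 + 8*q + 4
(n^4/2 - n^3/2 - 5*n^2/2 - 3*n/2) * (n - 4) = n^5/2 - 5*n^4/2 - n^3/2 + 17*n^2/2 + 6*n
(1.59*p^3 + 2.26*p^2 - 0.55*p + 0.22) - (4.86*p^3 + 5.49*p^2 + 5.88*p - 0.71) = -3.27*p^3 - 3.23*p^2 - 6.43*p + 0.93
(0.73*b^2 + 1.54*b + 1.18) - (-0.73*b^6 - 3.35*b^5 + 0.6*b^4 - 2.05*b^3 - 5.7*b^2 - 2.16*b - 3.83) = 0.73*b^6 + 3.35*b^5 - 0.6*b^4 + 2.05*b^3 + 6.43*b^2 + 3.7*b + 5.01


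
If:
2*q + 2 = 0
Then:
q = -1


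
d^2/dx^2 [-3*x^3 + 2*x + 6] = -18*x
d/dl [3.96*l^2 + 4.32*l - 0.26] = 7.92*l + 4.32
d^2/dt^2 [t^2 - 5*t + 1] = 2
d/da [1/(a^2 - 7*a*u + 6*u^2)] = (-2*a + 7*u)/(a^2 - 7*a*u + 6*u^2)^2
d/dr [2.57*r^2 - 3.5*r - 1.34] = 5.14*r - 3.5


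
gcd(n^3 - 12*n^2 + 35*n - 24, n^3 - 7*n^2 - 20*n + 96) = n^2 - 11*n + 24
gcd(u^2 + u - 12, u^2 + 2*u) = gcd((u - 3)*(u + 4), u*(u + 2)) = 1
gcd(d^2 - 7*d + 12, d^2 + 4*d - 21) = d - 3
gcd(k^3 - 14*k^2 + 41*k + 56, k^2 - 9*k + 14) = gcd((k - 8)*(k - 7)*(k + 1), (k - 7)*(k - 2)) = k - 7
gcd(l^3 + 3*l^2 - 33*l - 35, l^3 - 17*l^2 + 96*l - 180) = l - 5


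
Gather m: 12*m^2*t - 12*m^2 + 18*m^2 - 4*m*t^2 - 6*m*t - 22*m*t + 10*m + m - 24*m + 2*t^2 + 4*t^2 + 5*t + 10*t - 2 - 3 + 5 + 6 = m^2*(12*t + 6) + m*(-4*t^2 - 28*t - 13) + 6*t^2 + 15*t + 6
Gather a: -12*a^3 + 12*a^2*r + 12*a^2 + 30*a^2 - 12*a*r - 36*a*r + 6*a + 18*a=-12*a^3 + a^2*(12*r + 42) + a*(24 - 48*r)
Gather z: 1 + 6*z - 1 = 6*z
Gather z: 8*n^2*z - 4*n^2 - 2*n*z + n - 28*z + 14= -4*n^2 + n + z*(8*n^2 - 2*n - 28) + 14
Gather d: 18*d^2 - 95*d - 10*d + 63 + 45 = 18*d^2 - 105*d + 108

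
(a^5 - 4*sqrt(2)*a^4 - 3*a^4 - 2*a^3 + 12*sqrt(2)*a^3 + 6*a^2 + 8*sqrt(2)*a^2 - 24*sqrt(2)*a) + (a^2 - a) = a^5 - 4*sqrt(2)*a^4 - 3*a^4 - 2*a^3 + 12*sqrt(2)*a^3 + 7*a^2 + 8*sqrt(2)*a^2 - 24*sqrt(2)*a - a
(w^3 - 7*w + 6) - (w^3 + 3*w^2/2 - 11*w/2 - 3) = -3*w^2/2 - 3*w/2 + 9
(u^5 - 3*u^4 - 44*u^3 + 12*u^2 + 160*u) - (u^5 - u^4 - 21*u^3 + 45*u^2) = -2*u^4 - 23*u^3 - 33*u^2 + 160*u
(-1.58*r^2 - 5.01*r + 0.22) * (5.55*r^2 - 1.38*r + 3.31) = -8.769*r^4 - 25.6251*r^3 + 2.905*r^2 - 16.8867*r + 0.7282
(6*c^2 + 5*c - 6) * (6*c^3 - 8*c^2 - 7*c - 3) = 36*c^5 - 18*c^4 - 118*c^3 - 5*c^2 + 27*c + 18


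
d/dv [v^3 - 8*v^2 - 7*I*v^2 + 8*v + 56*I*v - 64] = 3*v^2 - 16*v - 14*I*v + 8 + 56*I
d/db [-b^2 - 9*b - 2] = -2*b - 9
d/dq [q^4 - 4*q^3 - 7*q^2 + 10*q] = 4*q^3 - 12*q^2 - 14*q + 10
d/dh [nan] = 0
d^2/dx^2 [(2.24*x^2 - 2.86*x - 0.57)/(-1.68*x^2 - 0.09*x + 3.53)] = (16.821504*x^3 - 70.051968*x^2 + 102.282768*x - 47.237698)/(4.741632*x^6 + 0.762048*x^5 - 29.848392*x^4 - 3.201687*x^3 + 62.717157*x^2 + 3.364443*x - 43.986977)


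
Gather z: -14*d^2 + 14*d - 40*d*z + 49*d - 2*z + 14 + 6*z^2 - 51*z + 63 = -14*d^2 + 63*d + 6*z^2 + z*(-40*d - 53) + 77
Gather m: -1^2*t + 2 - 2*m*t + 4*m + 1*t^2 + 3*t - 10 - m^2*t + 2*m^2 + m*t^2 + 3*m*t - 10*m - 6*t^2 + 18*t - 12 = m^2*(2 - t) + m*(t^2 + t - 6) - 5*t^2 + 20*t - 20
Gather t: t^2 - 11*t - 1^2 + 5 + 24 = t^2 - 11*t + 28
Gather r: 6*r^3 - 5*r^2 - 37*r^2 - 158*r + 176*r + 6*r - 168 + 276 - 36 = 6*r^3 - 42*r^2 + 24*r + 72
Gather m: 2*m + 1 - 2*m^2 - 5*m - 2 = -2*m^2 - 3*m - 1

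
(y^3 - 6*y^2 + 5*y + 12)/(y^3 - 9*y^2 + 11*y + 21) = (y - 4)/(y - 7)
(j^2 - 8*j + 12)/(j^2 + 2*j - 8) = (j - 6)/(j + 4)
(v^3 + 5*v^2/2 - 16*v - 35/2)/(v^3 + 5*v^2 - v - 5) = (v - 7/2)/(v - 1)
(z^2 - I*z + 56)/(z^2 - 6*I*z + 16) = (z + 7*I)/(z + 2*I)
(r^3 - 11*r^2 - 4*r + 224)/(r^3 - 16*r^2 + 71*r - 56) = (r + 4)/(r - 1)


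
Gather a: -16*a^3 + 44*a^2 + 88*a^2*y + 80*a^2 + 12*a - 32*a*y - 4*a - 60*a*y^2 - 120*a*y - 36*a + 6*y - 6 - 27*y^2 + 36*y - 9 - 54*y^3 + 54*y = -16*a^3 + a^2*(88*y + 124) + a*(-60*y^2 - 152*y - 28) - 54*y^3 - 27*y^2 + 96*y - 15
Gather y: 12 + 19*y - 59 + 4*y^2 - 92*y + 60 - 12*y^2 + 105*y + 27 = -8*y^2 + 32*y + 40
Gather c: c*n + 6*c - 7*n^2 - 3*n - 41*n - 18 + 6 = c*(n + 6) - 7*n^2 - 44*n - 12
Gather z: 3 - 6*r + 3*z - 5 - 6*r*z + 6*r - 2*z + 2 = z*(1 - 6*r)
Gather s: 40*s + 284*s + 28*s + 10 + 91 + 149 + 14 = 352*s + 264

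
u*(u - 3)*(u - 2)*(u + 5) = u^4 - 19*u^2 + 30*u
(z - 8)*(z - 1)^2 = z^3 - 10*z^2 + 17*z - 8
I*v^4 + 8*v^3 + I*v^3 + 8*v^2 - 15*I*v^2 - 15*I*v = v*(v - 5*I)*(v - 3*I)*(I*v + I)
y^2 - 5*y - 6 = (y - 6)*(y + 1)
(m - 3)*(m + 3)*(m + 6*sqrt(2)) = m^3 + 6*sqrt(2)*m^2 - 9*m - 54*sqrt(2)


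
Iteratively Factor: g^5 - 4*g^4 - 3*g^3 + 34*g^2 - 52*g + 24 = (g - 1)*(g^4 - 3*g^3 - 6*g^2 + 28*g - 24) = (g - 2)*(g - 1)*(g^3 - g^2 - 8*g + 12) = (g - 2)*(g - 1)*(g + 3)*(g^2 - 4*g + 4) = (g - 2)^2*(g - 1)*(g + 3)*(g - 2)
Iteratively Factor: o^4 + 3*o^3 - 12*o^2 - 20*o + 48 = (o - 2)*(o^3 + 5*o^2 - 2*o - 24) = (o - 2)*(o + 3)*(o^2 + 2*o - 8) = (o - 2)^2*(o + 3)*(o + 4)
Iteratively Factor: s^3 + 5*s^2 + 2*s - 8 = (s - 1)*(s^2 + 6*s + 8) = (s - 1)*(s + 2)*(s + 4)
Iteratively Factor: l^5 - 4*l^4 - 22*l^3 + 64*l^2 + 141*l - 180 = (l - 5)*(l^4 + l^3 - 17*l^2 - 21*l + 36) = (l - 5)*(l - 4)*(l^3 + 5*l^2 + 3*l - 9) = (l - 5)*(l - 4)*(l + 3)*(l^2 + 2*l - 3) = (l - 5)*(l - 4)*(l + 3)^2*(l - 1)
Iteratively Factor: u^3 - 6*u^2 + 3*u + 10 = (u - 5)*(u^2 - u - 2) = (u - 5)*(u + 1)*(u - 2)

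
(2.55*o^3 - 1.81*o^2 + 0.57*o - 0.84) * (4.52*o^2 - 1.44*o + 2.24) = 11.526*o^5 - 11.8532*o^4 + 10.8948*o^3 - 8.672*o^2 + 2.4864*o - 1.8816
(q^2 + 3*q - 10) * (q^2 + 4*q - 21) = q^4 + 7*q^3 - 19*q^2 - 103*q + 210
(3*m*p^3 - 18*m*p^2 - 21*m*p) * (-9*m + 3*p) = -27*m^2*p^3 + 162*m^2*p^2 + 189*m^2*p + 9*m*p^4 - 54*m*p^3 - 63*m*p^2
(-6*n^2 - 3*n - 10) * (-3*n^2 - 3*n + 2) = 18*n^4 + 27*n^3 + 27*n^2 + 24*n - 20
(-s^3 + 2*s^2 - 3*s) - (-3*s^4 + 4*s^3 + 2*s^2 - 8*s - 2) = 3*s^4 - 5*s^3 + 5*s + 2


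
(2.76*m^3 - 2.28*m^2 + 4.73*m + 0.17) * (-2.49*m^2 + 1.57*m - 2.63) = -6.8724*m^5 + 10.0104*m^4 - 22.6161*m^3 + 12.9992*m^2 - 12.173*m - 0.4471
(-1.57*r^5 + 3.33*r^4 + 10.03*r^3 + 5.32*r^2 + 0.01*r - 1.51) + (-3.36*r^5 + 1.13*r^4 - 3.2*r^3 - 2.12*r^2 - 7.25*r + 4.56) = -4.93*r^5 + 4.46*r^4 + 6.83*r^3 + 3.2*r^2 - 7.24*r + 3.05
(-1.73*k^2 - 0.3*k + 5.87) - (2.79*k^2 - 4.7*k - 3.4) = -4.52*k^2 + 4.4*k + 9.27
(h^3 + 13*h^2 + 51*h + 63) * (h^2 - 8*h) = h^5 + 5*h^4 - 53*h^3 - 345*h^2 - 504*h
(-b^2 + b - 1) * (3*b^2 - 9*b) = -3*b^4 + 12*b^3 - 12*b^2 + 9*b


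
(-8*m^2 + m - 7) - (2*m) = -8*m^2 - m - 7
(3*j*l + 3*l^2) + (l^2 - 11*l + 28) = 3*j*l + 4*l^2 - 11*l + 28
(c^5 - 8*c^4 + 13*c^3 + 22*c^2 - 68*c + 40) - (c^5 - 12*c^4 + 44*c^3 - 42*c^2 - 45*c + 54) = 4*c^4 - 31*c^3 + 64*c^2 - 23*c - 14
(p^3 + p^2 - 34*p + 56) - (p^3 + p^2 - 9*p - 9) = 65 - 25*p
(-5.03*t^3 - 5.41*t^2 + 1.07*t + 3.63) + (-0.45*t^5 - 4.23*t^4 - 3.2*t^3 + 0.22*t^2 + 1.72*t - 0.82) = -0.45*t^5 - 4.23*t^4 - 8.23*t^3 - 5.19*t^2 + 2.79*t + 2.81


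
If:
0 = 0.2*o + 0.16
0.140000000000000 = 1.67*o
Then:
No Solution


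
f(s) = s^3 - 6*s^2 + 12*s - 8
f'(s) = 3*s^2 - 12*s + 12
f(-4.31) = -251.24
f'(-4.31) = 119.45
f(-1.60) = -46.66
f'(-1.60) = 38.88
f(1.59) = -0.07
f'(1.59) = 0.50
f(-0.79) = -21.72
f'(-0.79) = 23.35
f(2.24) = 0.01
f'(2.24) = 0.17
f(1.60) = -0.06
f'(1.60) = 0.48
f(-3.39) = -156.59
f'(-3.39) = 87.16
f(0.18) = -6.03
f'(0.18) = 9.94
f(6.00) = 64.00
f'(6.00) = 48.00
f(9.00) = 343.00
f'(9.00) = 147.00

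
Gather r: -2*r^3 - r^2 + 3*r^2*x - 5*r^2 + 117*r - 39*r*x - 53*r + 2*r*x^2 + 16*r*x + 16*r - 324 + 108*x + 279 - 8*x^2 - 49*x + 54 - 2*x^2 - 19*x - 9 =-2*r^3 + r^2*(3*x - 6) + r*(2*x^2 - 23*x + 80) - 10*x^2 + 40*x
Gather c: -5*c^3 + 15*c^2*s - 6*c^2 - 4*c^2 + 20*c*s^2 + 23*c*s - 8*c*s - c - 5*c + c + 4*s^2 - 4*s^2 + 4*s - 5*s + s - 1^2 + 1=-5*c^3 + c^2*(15*s - 10) + c*(20*s^2 + 15*s - 5)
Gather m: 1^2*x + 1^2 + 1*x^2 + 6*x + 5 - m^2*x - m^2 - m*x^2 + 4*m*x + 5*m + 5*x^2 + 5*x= m^2*(-x - 1) + m*(-x^2 + 4*x + 5) + 6*x^2 + 12*x + 6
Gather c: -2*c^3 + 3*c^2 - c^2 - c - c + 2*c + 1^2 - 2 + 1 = -2*c^3 + 2*c^2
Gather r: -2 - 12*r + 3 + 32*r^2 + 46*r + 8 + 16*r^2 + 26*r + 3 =48*r^2 + 60*r + 12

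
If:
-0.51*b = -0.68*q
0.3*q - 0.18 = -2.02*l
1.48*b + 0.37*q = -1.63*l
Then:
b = -0.09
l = 0.10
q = -0.07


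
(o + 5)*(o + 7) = o^2 + 12*o + 35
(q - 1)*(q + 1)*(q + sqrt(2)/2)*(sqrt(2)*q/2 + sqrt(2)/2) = sqrt(2)*q^4/2 + q^3/2 + sqrt(2)*q^3/2 - sqrt(2)*q^2/2 + q^2/2 - sqrt(2)*q/2 - q/2 - 1/2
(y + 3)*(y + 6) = y^2 + 9*y + 18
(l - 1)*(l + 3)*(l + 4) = l^3 + 6*l^2 + 5*l - 12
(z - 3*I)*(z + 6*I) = z^2 + 3*I*z + 18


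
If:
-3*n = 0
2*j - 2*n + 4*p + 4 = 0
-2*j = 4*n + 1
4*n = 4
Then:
No Solution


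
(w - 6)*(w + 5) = w^2 - w - 30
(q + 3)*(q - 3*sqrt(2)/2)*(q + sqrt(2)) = q^3 - sqrt(2)*q^2/2 + 3*q^2 - 3*q - 3*sqrt(2)*q/2 - 9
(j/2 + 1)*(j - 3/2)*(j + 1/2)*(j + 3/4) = j^4/2 + 7*j^3/8 - j^2 - 57*j/32 - 9/16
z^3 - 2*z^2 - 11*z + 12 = (z - 4)*(z - 1)*(z + 3)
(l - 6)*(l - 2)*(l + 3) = l^3 - 5*l^2 - 12*l + 36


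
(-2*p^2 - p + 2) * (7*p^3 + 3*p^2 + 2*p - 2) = -14*p^5 - 13*p^4 + 7*p^3 + 8*p^2 + 6*p - 4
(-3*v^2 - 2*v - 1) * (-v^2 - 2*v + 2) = 3*v^4 + 8*v^3 - v^2 - 2*v - 2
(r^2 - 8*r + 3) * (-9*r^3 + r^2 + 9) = -9*r^5 + 73*r^4 - 35*r^3 + 12*r^2 - 72*r + 27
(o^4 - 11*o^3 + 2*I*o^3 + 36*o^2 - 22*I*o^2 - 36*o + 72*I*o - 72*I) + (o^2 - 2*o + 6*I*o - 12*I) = o^4 - 11*o^3 + 2*I*o^3 + 37*o^2 - 22*I*o^2 - 38*o + 78*I*o - 84*I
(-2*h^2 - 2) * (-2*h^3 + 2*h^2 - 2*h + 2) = 4*h^5 - 4*h^4 + 8*h^3 - 8*h^2 + 4*h - 4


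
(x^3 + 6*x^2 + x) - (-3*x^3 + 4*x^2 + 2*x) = 4*x^3 + 2*x^2 - x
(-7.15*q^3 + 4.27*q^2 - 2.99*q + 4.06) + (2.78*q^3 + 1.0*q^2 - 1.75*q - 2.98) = -4.37*q^3 + 5.27*q^2 - 4.74*q + 1.08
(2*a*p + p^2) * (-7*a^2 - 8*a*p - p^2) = -14*a^3*p - 23*a^2*p^2 - 10*a*p^3 - p^4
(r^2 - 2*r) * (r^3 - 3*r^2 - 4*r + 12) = r^5 - 5*r^4 + 2*r^3 + 20*r^2 - 24*r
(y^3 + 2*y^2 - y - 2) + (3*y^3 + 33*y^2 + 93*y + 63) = 4*y^3 + 35*y^2 + 92*y + 61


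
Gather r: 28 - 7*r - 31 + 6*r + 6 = 3 - r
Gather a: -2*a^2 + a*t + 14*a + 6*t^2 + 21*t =-2*a^2 + a*(t + 14) + 6*t^2 + 21*t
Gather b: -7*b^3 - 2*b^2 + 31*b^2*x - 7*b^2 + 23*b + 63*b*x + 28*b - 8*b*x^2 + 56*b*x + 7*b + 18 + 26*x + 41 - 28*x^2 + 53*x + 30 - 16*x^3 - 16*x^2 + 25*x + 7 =-7*b^3 + b^2*(31*x - 9) + b*(-8*x^2 + 119*x + 58) - 16*x^3 - 44*x^2 + 104*x + 96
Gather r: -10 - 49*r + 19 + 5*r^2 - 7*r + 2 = 5*r^2 - 56*r + 11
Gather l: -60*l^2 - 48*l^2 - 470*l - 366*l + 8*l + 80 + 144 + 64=-108*l^2 - 828*l + 288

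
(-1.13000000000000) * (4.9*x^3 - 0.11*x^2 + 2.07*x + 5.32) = -5.537*x^3 + 0.1243*x^2 - 2.3391*x - 6.0116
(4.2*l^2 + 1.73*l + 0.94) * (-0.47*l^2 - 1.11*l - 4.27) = -1.974*l^4 - 5.4751*l^3 - 20.2961*l^2 - 8.4305*l - 4.0138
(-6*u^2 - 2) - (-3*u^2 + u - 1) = -3*u^2 - u - 1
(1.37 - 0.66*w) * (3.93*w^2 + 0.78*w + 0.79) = -2.5938*w^3 + 4.8693*w^2 + 0.5472*w + 1.0823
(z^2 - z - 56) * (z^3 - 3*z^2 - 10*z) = z^5 - 4*z^4 - 63*z^3 + 178*z^2 + 560*z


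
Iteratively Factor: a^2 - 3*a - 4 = (a - 4)*(a + 1)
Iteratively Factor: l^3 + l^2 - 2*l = (l - 1)*(l^2 + 2*l) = l*(l - 1)*(l + 2)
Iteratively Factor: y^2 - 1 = (y + 1)*(y - 1)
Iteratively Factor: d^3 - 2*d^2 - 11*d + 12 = (d + 3)*(d^2 - 5*d + 4) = (d - 4)*(d + 3)*(d - 1)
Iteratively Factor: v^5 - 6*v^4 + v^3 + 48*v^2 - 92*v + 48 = (v + 3)*(v^4 - 9*v^3 + 28*v^2 - 36*v + 16) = (v - 2)*(v + 3)*(v^3 - 7*v^2 + 14*v - 8) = (v - 4)*(v - 2)*(v + 3)*(v^2 - 3*v + 2) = (v - 4)*(v - 2)*(v - 1)*(v + 3)*(v - 2)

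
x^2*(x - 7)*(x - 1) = x^4 - 8*x^3 + 7*x^2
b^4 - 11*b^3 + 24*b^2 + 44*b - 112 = (b - 7)*(b - 4)*(b - 2)*(b + 2)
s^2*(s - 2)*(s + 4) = s^4 + 2*s^3 - 8*s^2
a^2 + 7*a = a*(a + 7)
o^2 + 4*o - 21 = (o - 3)*(o + 7)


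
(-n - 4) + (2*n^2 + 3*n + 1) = 2*n^2 + 2*n - 3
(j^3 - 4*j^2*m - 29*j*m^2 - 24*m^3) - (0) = j^3 - 4*j^2*m - 29*j*m^2 - 24*m^3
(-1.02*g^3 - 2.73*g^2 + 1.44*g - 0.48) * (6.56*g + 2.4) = -6.6912*g^4 - 20.3568*g^3 + 2.8944*g^2 + 0.3072*g - 1.152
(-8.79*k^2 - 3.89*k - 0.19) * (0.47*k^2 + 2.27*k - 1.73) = -4.1313*k^4 - 21.7816*k^3 + 6.2871*k^2 + 6.2984*k + 0.3287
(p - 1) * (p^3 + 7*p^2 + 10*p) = p^4 + 6*p^3 + 3*p^2 - 10*p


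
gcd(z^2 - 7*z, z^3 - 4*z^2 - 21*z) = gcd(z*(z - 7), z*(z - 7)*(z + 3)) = z^2 - 7*z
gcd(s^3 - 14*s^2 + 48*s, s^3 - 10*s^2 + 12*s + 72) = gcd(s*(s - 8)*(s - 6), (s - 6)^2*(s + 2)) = s - 6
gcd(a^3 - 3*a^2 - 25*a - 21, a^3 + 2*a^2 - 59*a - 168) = a + 3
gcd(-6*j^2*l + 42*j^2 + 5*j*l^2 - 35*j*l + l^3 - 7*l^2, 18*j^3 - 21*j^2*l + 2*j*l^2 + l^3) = 6*j^2 - 5*j*l - l^2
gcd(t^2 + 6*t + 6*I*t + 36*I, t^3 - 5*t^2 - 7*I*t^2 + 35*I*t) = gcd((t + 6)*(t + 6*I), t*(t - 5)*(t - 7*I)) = 1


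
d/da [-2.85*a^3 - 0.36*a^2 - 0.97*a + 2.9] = -8.55*a^2 - 0.72*a - 0.97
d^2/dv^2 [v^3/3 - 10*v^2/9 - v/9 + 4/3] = 2*v - 20/9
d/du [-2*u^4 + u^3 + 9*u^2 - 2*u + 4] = -8*u^3 + 3*u^2 + 18*u - 2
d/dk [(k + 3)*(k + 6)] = 2*k + 9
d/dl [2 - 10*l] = -10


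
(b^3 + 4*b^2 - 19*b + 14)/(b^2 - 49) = (b^2 - 3*b + 2)/(b - 7)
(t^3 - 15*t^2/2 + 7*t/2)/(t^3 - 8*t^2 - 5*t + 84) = t*(2*t - 1)/(2*(t^2 - t - 12))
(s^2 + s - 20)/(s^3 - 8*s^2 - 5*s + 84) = (s + 5)/(s^2 - 4*s - 21)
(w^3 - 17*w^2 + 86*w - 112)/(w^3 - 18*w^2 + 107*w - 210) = (w^2 - 10*w + 16)/(w^2 - 11*w + 30)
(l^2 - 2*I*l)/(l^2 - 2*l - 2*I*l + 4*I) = l/(l - 2)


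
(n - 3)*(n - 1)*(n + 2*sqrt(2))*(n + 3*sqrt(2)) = n^4 - 4*n^3 + 5*sqrt(2)*n^3 - 20*sqrt(2)*n^2 + 15*n^2 - 48*n + 15*sqrt(2)*n + 36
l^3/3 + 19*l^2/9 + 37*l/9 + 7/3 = (l/3 + 1)*(l + 1)*(l + 7/3)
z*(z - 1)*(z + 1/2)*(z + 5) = z^4 + 9*z^3/2 - 3*z^2 - 5*z/2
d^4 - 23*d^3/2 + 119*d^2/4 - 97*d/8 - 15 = (d - 8)*(d - 5/2)*(d - 3/2)*(d + 1/2)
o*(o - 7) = o^2 - 7*o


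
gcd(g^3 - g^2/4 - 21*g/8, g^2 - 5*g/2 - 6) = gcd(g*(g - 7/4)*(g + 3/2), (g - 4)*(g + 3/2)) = g + 3/2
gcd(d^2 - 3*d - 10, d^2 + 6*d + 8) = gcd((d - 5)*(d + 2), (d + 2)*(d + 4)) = d + 2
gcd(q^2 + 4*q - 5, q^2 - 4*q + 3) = q - 1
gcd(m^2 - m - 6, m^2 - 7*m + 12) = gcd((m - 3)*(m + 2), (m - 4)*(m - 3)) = m - 3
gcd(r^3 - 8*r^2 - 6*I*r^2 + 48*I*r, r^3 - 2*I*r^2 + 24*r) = r^2 - 6*I*r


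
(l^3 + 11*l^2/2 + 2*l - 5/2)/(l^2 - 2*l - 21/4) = 2*(-2*l^3 - 11*l^2 - 4*l + 5)/(-4*l^2 + 8*l + 21)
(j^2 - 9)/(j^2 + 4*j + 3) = (j - 3)/(j + 1)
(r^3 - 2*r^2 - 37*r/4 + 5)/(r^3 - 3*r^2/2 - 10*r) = (r - 1/2)/r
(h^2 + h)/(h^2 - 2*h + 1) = h*(h + 1)/(h^2 - 2*h + 1)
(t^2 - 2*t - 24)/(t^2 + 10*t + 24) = (t - 6)/(t + 6)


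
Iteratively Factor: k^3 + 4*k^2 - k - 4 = (k + 4)*(k^2 - 1) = (k - 1)*(k + 4)*(k + 1)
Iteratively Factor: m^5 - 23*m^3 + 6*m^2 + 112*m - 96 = (m - 1)*(m^4 + m^3 - 22*m^2 - 16*m + 96) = (m - 2)*(m - 1)*(m^3 + 3*m^2 - 16*m - 48) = (m - 2)*(m - 1)*(m + 3)*(m^2 - 16) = (m - 2)*(m - 1)*(m + 3)*(m + 4)*(m - 4)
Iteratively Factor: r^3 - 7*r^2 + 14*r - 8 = (r - 2)*(r^2 - 5*r + 4) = (r - 4)*(r - 2)*(r - 1)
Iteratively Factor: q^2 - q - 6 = (q - 3)*(q + 2)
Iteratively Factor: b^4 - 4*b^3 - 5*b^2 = (b)*(b^3 - 4*b^2 - 5*b) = b*(b + 1)*(b^2 - 5*b) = b^2*(b + 1)*(b - 5)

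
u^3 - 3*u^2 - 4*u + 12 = (u - 3)*(u - 2)*(u + 2)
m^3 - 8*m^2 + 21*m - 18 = (m - 3)^2*(m - 2)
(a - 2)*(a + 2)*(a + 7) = a^3 + 7*a^2 - 4*a - 28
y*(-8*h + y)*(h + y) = -8*h^2*y - 7*h*y^2 + y^3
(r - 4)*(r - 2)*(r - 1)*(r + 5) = r^4 - 2*r^3 - 21*r^2 + 62*r - 40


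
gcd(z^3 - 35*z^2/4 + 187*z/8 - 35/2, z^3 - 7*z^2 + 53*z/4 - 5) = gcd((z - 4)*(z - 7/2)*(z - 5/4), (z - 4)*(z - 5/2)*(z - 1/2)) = z - 4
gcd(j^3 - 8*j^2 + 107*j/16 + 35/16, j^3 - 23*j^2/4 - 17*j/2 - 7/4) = j^2 - 27*j/4 - 7/4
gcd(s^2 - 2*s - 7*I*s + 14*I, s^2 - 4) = s - 2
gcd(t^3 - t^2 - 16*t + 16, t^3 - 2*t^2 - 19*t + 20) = t^2 + 3*t - 4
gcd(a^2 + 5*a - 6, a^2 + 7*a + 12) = 1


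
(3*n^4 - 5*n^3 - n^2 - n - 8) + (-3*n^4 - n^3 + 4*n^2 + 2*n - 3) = -6*n^3 + 3*n^2 + n - 11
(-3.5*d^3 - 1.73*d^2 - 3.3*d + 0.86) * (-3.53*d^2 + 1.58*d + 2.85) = 12.355*d^5 + 0.576899999999999*d^4 - 1.0594*d^3 - 13.1803*d^2 - 8.0462*d + 2.451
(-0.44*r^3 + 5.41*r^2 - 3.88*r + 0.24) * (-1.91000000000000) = 0.8404*r^3 - 10.3331*r^2 + 7.4108*r - 0.4584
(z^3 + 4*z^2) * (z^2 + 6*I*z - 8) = z^5 + 4*z^4 + 6*I*z^4 - 8*z^3 + 24*I*z^3 - 32*z^2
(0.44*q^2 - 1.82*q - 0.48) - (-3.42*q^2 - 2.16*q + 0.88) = 3.86*q^2 + 0.34*q - 1.36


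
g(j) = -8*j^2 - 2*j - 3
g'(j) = -16*j - 2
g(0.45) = -5.52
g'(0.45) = -9.20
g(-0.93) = -8.06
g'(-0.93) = 12.88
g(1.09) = -14.68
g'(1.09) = -19.44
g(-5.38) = -223.80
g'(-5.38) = 84.08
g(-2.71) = -56.33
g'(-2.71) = 41.36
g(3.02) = -82.00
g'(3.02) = -50.32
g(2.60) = -62.28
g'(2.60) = -43.60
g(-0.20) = -2.92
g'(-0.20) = 1.20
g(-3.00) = -69.00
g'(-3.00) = 46.00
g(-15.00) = -1773.00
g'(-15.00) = 238.00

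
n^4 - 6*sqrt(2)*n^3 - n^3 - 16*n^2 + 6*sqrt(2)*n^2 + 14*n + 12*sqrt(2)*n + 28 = (n - 2)*(n + 1)*(n - 7*sqrt(2))*(n + sqrt(2))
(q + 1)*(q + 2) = q^2 + 3*q + 2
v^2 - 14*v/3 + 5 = (v - 3)*(v - 5/3)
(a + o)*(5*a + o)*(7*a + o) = 35*a^3 + 47*a^2*o + 13*a*o^2 + o^3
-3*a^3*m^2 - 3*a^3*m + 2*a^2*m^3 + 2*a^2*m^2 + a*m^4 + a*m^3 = m*(-a + m)*(3*a + m)*(a*m + a)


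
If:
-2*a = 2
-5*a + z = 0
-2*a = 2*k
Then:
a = -1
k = 1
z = -5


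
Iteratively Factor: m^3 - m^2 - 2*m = (m + 1)*(m^2 - 2*m) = (m - 2)*(m + 1)*(m)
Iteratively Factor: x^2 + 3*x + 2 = (x + 1)*(x + 2)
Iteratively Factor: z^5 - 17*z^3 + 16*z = (z - 4)*(z^4 + 4*z^3 - z^2 - 4*z) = (z - 4)*(z - 1)*(z^3 + 5*z^2 + 4*z) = (z - 4)*(z - 1)*(z + 4)*(z^2 + z) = (z - 4)*(z - 1)*(z + 1)*(z + 4)*(z)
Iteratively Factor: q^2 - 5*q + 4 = (q - 4)*(q - 1)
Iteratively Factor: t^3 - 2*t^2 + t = (t - 1)*(t^2 - t) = (t - 1)^2*(t)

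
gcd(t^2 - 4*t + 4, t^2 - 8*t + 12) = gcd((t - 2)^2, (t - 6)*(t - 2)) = t - 2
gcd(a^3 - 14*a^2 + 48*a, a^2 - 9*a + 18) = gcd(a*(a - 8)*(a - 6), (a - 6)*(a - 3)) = a - 6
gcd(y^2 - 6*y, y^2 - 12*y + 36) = y - 6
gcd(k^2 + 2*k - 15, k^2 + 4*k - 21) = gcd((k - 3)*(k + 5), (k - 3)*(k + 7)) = k - 3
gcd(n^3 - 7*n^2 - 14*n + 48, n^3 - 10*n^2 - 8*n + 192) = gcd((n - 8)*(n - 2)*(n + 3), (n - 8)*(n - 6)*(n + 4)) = n - 8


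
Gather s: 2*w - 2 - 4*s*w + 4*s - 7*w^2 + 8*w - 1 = s*(4 - 4*w) - 7*w^2 + 10*w - 3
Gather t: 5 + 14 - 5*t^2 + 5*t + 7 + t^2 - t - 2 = -4*t^2 + 4*t + 24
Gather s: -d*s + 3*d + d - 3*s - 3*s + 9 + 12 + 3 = 4*d + s*(-d - 6) + 24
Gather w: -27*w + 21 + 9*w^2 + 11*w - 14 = 9*w^2 - 16*w + 7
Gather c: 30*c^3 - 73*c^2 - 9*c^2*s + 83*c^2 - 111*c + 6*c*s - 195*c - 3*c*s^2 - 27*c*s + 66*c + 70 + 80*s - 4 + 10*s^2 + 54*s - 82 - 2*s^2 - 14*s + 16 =30*c^3 + c^2*(10 - 9*s) + c*(-3*s^2 - 21*s - 240) + 8*s^2 + 120*s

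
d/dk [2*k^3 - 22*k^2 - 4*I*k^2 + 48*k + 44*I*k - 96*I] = 6*k^2 + k*(-44 - 8*I) + 48 + 44*I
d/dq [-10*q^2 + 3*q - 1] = 3 - 20*q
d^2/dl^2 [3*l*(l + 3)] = 6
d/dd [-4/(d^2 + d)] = 4*(2*d + 1)/(d^2*(d + 1)^2)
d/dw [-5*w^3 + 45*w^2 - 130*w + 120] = -15*w^2 + 90*w - 130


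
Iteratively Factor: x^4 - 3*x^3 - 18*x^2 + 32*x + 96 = (x + 3)*(x^3 - 6*x^2 + 32) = (x + 2)*(x + 3)*(x^2 - 8*x + 16) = (x - 4)*(x + 2)*(x + 3)*(x - 4)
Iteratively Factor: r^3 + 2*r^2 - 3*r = (r - 1)*(r^2 + 3*r) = (r - 1)*(r + 3)*(r)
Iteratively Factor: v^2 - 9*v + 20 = (v - 5)*(v - 4)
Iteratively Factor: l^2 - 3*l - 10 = (l - 5)*(l + 2)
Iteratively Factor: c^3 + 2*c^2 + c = (c + 1)*(c^2 + c) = (c + 1)^2*(c)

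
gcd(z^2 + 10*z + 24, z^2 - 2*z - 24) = z + 4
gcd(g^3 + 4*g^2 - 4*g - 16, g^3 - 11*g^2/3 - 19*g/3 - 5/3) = 1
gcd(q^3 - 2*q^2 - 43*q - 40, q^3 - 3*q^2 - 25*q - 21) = q + 1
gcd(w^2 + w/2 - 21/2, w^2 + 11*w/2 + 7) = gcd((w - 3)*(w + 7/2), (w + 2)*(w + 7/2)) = w + 7/2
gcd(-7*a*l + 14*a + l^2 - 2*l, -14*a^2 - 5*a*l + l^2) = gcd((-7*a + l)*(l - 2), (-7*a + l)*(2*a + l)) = 7*a - l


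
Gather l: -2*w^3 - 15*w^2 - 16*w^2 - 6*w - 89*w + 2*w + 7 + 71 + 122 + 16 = -2*w^3 - 31*w^2 - 93*w + 216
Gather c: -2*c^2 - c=-2*c^2 - c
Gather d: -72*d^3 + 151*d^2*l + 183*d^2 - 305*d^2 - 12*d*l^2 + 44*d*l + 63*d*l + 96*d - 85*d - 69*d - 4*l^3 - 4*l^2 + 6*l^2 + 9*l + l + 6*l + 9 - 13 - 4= -72*d^3 + d^2*(151*l - 122) + d*(-12*l^2 + 107*l - 58) - 4*l^3 + 2*l^2 + 16*l - 8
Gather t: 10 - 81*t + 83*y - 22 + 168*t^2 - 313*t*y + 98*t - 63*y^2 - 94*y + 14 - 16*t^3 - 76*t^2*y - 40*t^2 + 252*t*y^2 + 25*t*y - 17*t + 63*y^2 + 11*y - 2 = -16*t^3 + t^2*(128 - 76*y) + t*(252*y^2 - 288*y)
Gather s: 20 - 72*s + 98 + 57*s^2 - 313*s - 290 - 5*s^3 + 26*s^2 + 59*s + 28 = -5*s^3 + 83*s^2 - 326*s - 144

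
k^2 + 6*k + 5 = (k + 1)*(k + 5)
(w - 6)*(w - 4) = w^2 - 10*w + 24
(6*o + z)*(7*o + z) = 42*o^2 + 13*o*z + z^2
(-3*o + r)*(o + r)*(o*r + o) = -3*o^3*r - 3*o^3 - 2*o^2*r^2 - 2*o^2*r + o*r^3 + o*r^2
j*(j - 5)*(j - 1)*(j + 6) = j^4 - 31*j^2 + 30*j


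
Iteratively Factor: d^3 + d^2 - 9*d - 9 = (d + 3)*(d^2 - 2*d - 3) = (d - 3)*(d + 3)*(d + 1)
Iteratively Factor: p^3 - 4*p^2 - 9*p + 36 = (p - 3)*(p^2 - p - 12) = (p - 4)*(p - 3)*(p + 3)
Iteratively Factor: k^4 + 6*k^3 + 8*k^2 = (k)*(k^3 + 6*k^2 + 8*k) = k*(k + 2)*(k^2 + 4*k) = k^2*(k + 2)*(k + 4)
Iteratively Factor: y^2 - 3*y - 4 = (y + 1)*(y - 4)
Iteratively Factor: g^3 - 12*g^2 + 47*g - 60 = (g - 3)*(g^2 - 9*g + 20) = (g - 5)*(g - 3)*(g - 4)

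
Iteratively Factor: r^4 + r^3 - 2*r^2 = (r - 1)*(r^3 + 2*r^2) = (r - 1)*(r + 2)*(r^2) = r*(r - 1)*(r + 2)*(r)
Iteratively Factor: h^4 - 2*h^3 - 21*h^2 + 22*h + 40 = (h - 5)*(h^3 + 3*h^2 - 6*h - 8) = (h - 5)*(h + 4)*(h^2 - h - 2) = (h - 5)*(h - 2)*(h + 4)*(h + 1)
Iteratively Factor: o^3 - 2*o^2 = (o)*(o^2 - 2*o) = o*(o - 2)*(o)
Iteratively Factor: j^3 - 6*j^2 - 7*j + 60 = (j - 4)*(j^2 - 2*j - 15) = (j - 5)*(j - 4)*(j + 3)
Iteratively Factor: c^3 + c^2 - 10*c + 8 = (c + 4)*(c^2 - 3*c + 2) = (c - 2)*(c + 4)*(c - 1)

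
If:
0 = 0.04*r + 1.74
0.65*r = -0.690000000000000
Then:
No Solution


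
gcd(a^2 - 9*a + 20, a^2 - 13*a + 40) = a - 5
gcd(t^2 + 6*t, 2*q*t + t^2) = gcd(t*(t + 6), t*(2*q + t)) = t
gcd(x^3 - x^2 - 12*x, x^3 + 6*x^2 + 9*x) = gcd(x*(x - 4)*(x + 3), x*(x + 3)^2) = x^2 + 3*x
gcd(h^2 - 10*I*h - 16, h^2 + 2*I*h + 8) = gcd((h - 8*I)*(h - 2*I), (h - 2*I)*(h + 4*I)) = h - 2*I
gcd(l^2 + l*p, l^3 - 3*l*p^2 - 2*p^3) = l + p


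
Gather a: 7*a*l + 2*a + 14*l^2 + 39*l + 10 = a*(7*l + 2) + 14*l^2 + 39*l + 10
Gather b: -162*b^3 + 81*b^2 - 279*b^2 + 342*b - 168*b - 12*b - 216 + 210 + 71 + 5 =-162*b^3 - 198*b^2 + 162*b + 70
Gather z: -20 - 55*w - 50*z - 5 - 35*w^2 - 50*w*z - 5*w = -35*w^2 - 60*w + z*(-50*w - 50) - 25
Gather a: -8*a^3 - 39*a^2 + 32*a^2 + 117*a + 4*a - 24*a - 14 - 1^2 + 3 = -8*a^3 - 7*a^2 + 97*a - 12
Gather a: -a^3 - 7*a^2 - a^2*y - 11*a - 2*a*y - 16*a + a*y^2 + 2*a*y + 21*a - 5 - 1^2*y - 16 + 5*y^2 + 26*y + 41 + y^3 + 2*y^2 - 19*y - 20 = -a^3 + a^2*(-y - 7) + a*(y^2 - 6) + y^3 + 7*y^2 + 6*y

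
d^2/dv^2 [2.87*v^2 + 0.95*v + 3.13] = 5.74000000000000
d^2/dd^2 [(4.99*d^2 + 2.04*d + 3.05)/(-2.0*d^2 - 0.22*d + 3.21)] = (-11.9288*d^3 - 265.4148*d^2 - 86.6328*d - 145.173454)/(8.0*d^6 + 2.64*d^5 - 38.2296*d^4 - 8.463752*d^3 + 61.358508*d^2 + 6.800706*d - 33.076161)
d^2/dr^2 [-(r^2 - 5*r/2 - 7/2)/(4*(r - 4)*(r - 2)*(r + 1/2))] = (-8*r^6 + 60*r^5 - 42*r^4 - 723*r^3 + 1953*r^2 - 1326*r + 788)/(2*(8*r^9 - 132*r^8 + 846*r^7 - 2555*r^6 + 3174*r^5 + 564*r^4 - 3896*r^3 + 288*r^2 + 1920*r + 512))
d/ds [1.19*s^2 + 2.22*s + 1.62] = 2.38*s + 2.22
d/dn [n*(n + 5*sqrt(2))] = 2*n + 5*sqrt(2)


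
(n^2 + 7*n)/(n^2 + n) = (n + 7)/(n + 1)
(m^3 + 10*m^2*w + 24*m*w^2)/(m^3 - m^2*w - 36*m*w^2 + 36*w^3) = m*(m + 4*w)/(m^2 - 7*m*w + 6*w^2)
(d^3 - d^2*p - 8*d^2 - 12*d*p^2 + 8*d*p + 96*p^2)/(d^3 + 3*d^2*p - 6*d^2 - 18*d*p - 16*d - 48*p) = (d - 4*p)/(d + 2)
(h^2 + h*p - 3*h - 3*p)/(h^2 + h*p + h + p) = (h - 3)/(h + 1)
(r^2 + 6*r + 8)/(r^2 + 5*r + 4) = (r + 2)/(r + 1)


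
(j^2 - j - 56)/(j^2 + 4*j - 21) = (j - 8)/(j - 3)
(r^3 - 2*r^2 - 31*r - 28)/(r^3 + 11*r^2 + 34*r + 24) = (r - 7)/(r + 6)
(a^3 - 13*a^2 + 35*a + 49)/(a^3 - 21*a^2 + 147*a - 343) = (a + 1)/(a - 7)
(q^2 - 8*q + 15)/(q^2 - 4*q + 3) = (q - 5)/(q - 1)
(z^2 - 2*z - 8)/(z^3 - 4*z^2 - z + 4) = (z + 2)/(z^2 - 1)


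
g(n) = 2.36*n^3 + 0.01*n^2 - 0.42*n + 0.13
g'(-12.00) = 1018.86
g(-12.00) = -4071.47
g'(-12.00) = 1018.86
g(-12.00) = -4071.47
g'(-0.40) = 0.70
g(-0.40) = 0.15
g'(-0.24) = -0.02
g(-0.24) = 0.20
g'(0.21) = -0.10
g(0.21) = 0.06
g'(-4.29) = 129.80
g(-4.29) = -184.21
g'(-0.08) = -0.38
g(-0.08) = 0.16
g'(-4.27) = 128.58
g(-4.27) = -181.63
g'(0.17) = -0.21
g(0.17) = 0.07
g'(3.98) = 111.81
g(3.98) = 147.40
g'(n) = 7.08*n^2 + 0.02*n - 0.42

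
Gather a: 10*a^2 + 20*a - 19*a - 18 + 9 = 10*a^2 + a - 9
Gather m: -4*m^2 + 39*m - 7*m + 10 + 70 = -4*m^2 + 32*m + 80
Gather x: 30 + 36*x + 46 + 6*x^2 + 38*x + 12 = 6*x^2 + 74*x + 88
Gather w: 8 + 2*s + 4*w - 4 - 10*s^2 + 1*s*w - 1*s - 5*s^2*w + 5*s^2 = -5*s^2 + s + w*(-5*s^2 + s + 4) + 4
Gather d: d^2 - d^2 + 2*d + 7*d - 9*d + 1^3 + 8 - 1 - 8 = 0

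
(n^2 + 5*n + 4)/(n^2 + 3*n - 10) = (n^2 + 5*n + 4)/(n^2 + 3*n - 10)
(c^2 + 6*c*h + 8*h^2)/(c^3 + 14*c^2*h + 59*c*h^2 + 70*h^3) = (c + 4*h)/(c^2 + 12*c*h + 35*h^2)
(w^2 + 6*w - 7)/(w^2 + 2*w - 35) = (w - 1)/(w - 5)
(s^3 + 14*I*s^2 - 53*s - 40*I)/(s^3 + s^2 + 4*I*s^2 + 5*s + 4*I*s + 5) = (s^2 + 9*I*s - 8)/(s^2 + s*(1 - I) - I)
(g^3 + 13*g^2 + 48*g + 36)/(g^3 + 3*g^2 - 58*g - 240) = (g^2 + 7*g + 6)/(g^2 - 3*g - 40)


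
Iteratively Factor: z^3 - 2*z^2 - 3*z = (z)*(z^2 - 2*z - 3) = z*(z - 3)*(z + 1)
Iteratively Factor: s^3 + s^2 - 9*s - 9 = (s + 1)*(s^2 - 9) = (s + 1)*(s + 3)*(s - 3)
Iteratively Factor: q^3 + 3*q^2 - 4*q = (q + 4)*(q^2 - q) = q*(q + 4)*(q - 1)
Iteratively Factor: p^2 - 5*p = (p)*(p - 5)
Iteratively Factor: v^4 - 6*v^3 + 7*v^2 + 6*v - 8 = (v + 1)*(v^3 - 7*v^2 + 14*v - 8) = (v - 2)*(v + 1)*(v^2 - 5*v + 4) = (v - 2)*(v - 1)*(v + 1)*(v - 4)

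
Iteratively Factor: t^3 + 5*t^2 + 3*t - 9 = (t - 1)*(t^2 + 6*t + 9) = (t - 1)*(t + 3)*(t + 3)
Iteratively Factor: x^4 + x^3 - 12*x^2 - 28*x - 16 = (x + 2)*(x^3 - x^2 - 10*x - 8) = (x + 2)^2*(x^2 - 3*x - 4) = (x + 1)*(x + 2)^2*(x - 4)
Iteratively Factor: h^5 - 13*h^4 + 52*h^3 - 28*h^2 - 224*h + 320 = (h - 2)*(h^4 - 11*h^3 + 30*h^2 + 32*h - 160) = (h - 2)*(h + 2)*(h^3 - 13*h^2 + 56*h - 80) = (h - 5)*(h - 2)*(h + 2)*(h^2 - 8*h + 16) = (h - 5)*(h - 4)*(h - 2)*(h + 2)*(h - 4)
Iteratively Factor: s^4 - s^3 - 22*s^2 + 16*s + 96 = (s - 3)*(s^3 + 2*s^2 - 16*s - 32) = (s - 4)*(s - 3)*(s^2 + 6*s + 8) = (s - 4)*(s - 3)*(s + 4)*(s + 2)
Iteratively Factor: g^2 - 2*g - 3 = (g + 1)*(g - 3)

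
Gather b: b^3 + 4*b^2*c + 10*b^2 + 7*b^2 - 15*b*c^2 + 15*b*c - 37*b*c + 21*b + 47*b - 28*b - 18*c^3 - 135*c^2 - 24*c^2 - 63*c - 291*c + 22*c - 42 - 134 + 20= b^3 + b^2*(4*c + 17) + b*(-15*c^2 - 22*c + 40) - 18*c^3 - 159*c^2 - 332*c - 156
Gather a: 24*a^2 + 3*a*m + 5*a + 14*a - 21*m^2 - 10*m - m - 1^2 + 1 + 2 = 24*a^2 + a*(3*m + 19) - 21*m^2 - 11*m + 2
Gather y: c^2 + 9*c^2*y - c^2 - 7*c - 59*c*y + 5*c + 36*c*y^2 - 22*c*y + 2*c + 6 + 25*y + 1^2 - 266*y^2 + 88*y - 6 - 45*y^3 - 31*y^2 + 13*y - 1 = -45*y^3 + y^2*(36*c - 297) + y*(9*c^2 - 81*c + 126)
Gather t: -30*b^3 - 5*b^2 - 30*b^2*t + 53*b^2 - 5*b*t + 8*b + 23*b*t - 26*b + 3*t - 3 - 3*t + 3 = -30*b^3 + 48*b^2 - 18*b + t*(-30*b^2 + 18*b)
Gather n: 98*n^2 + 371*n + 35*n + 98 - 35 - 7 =98*n^2 + 406*n + 56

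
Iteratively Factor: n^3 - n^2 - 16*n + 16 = (n + 4)*(n^2 - 5*n + 4) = (n - 1)*(n + 4)*(n - 4)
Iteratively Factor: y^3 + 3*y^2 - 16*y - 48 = (y + 3)*(y^2 - 16) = (y - 4)*(y + 3)*(y + 4)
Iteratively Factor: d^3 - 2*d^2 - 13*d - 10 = (d + 2)*(d^2 - 4*d - 5) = (d + 1)*(d + 2)*(d - 5)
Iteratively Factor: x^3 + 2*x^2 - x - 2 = (x + 1)*(x^2 + x - 2) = (x - 1)*(x + 1)*(x + 2)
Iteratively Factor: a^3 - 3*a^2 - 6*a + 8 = (a - 1)*(a^2 - 2*a - 8) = (a - 4)*(a - 1)*(a + 2)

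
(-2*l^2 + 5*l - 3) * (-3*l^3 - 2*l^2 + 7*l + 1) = 6*l^5 - 11*l^4 - 15*l^3 + 39*l^2 - 16*l - 3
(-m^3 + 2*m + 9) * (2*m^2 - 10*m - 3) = -2*m^5 + 10*m^4 + 7*m^3 - 2*m^2 - 96*m - 27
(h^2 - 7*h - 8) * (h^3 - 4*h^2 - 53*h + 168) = h^5 - 11*h^4 - 33*h^3 + 571*h^2 - 752*h - 1344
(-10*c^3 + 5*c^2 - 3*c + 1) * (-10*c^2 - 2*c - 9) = 100*c^5 - 30*c^4 + 110*c^3 - 49*c^2 + 25*c - 9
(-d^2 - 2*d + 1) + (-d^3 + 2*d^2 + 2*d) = -d^3 + d^2 + 1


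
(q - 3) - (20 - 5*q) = 6*q - 23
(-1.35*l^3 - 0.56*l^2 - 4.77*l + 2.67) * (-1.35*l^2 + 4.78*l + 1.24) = 1.8225*l^5 - 5.697*l^4 + 2.0887*l^3 - 27.0995*l^2 + 6.8478*l + 3.3108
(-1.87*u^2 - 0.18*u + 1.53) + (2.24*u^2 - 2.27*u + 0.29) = 0.37*u^2 - 2.45*u + 1.82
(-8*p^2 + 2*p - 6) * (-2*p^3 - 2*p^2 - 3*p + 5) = 16*p^5 + 12*p^4 + 32*p^3 - 34*p^2 + 28*p - 30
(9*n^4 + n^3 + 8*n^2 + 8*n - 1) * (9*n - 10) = 81*n^5 - 81*n^4 + 62*n^3 - 8*n^2 - 89*n + 10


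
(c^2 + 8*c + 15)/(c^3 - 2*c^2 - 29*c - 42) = (c + 5)/(c^2 - 5*c - 14)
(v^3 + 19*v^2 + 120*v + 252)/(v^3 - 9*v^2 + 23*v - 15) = (v^3 + 19*v^2 + 120*v + 252)/(v^3 - 9*v^2 + 23*v - 15)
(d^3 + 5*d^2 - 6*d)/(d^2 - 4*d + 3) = d*(d + 6)/(d - 3)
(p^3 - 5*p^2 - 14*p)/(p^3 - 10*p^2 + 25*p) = (p^2 - 5*p - 14)/(p^2 - 10*p + 25)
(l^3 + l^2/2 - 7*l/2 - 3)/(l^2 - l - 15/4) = 2*(l^2 - l - 2)/(2*l - 5)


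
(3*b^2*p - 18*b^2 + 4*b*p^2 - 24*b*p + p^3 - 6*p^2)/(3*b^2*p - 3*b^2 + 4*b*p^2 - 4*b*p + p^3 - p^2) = (p - 6)/(p - 1)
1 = 1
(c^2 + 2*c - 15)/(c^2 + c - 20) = (c - 3)/(c - 4)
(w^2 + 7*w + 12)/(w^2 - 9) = (w + 4)/(w - 3)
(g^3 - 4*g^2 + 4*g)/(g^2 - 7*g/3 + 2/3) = 3*g*(g - 2)/(3*g - 1)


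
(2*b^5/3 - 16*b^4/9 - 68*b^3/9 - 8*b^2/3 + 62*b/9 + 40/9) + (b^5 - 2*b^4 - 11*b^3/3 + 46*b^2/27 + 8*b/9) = 5*b^5/3 - 34*b^4/9 - 101*b^3/9 - 26*b^2/27 + 70*b/9 + 40/9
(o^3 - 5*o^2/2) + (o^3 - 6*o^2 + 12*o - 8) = 2*o^3 - 17*o^2/2 + 12*o - 8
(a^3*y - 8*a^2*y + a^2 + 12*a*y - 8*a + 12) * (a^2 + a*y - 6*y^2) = a^5*y + a^4*y^2 - 8*a^4*y + a^4 - 6*a^3*y^3 - 8*a^3*y^2 + 13*a^3*y - 8*a^3 + 48*a^2*y^3 + 6*a^2*y^2 - 8*a^2*y + 12*a^2 - 72*a*y^3 + 48*a*y^2 + 12*a*y - 72*y^2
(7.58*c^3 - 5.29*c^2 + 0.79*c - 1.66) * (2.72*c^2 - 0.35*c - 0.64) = 20.6176*c^5 - 17.0418*c^4 - 0.8509*c^3 - 1.4061*c^2 + 0.0753999999999999*c + 1.0624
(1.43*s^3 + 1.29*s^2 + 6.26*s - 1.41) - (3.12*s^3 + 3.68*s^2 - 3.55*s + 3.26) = -1.69*s^3 - 2.39*s^2 + 9.81*s - 4.67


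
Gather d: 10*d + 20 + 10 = 10*d + 30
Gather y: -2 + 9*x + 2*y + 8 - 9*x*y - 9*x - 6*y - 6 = y*(-9*x - 4)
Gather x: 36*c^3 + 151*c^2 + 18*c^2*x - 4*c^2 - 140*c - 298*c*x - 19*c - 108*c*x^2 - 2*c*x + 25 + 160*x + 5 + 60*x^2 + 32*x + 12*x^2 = 36*c^3 + 147*c^2 - 159*c + x^2*(72 - 108*c) + x*(18*c^2 - 300*c + 192) + 30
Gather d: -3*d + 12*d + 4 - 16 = 9*d - 12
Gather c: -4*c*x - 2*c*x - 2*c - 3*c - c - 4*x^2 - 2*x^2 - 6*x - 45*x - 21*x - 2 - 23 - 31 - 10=c*(-6*x - 6) - 6*x^2 - 72*x - 66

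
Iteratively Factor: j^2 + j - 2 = (j + 2)*(j - 1)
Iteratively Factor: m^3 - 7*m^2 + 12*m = (m - 3)*(m^2 - 4*m) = m*(m - 3)*(m - 4)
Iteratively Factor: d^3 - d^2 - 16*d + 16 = (d - 1)*(d^2 - 16) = (d - 4)*(d - 1)*(d + 4)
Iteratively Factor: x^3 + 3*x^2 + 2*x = (x)*(x^2 + 3*x + 2) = x*(x + 1)*(x + 2)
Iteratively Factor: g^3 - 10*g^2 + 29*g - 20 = (g - 5)*(g^2 - 5*g + 4) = (g - 5)*(g - 1)*(g - 4)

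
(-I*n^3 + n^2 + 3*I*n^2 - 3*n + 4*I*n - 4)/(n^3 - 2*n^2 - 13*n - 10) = (-I*n^2 + n*(1 + 4*I) - 4)/(n^2 - 3*n - 10)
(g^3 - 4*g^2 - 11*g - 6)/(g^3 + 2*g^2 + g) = (g - 6)/g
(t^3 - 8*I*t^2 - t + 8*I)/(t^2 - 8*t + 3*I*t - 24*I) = (t^3 - 8*I*t^2 - t + 8*I)/(t^2 + t*(-8 + 3*I) - 24*I)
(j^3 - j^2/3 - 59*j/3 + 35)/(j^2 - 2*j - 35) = (j^2 - 16*j/3 + 7)/(j - 7)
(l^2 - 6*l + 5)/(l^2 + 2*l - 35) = (l - 1)/(l + 7)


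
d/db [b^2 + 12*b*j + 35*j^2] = 2*b + 12*j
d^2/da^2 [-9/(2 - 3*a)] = 162/(3*a - 2)^3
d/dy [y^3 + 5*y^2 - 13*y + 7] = 3*y^2 + 10*y - 13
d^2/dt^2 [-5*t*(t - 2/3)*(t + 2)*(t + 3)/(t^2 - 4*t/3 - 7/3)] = 10*(-27*t^6 + 108*t^5 + 45*t^4 - 1141*t^3 - 2478*t^2 - 1155*t - 728)/(27*t^6 - 108*t^5 - 45*t^4 + 440*t^3 + 105*t^2 - 588*t - 343)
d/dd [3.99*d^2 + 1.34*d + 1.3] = 7.98*d + 1.34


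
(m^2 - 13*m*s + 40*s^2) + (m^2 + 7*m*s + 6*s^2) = 2*m^2 - 6*m*s + 46*s^2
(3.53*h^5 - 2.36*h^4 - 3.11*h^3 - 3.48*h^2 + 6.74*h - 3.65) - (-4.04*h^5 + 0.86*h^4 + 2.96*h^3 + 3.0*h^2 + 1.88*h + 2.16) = 7.57*h^5 - 3.22*h^4 - 6.07*h^3 - 6.48*h^2 + 4.86*h - 5.81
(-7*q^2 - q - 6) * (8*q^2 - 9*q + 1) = -56*q^4 + 55*q^3 - 46*q^2 + 53*q - 6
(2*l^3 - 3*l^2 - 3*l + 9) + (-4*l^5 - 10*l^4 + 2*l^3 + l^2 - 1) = -4*l^5 - 10*l^4 + 4*l^3 - 2*l^2 - 3*l + 8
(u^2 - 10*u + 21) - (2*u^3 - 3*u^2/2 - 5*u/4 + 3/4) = -2*u^3 + 5*u^2/2 - 35*u/4 + 81/4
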